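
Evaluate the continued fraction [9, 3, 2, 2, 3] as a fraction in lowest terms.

539/58

Fold from the inside: start with 3/1.
  2 + 1/3 = 7/3
  2 + 3/7 = 17/7
  3 + 7/17 = 58/17
  9 + 17/58 = 539/58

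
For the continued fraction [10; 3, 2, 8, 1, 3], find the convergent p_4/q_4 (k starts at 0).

Using pₖ = aₖpₖ₋₁ + pₖ₋₂, qₖ = aₖqₖ₋₁ + qₖ₋₂ (with p₋₁=1, p₋₂=0, q₋₁=0, q₋₂=1):
  k=0: a=10, p=10, q=1
  k=1: a=3, p=31, q=3
  k=2: a=2, p=72, q=7
  k=3: a=8, p=607, q=59
  k=4: a=1, p=679, q=66

679/66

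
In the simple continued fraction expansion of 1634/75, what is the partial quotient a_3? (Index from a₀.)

1

1634 = 21·75 + 59   →  a_0 = 21
75 = 1·59 + 16   →  a_1 = 1
59 = 3·16 + 11   →  a_2 = 3
16 = 1·11 + 5   →  a_3 = 1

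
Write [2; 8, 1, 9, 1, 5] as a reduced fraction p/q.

1223/579

Fold from the inside: start with 5/1.
  1 + 1/5 = 6/5
  9 + 5/6 = 59/6
  1 + 6/59 = 65/59
  8 + 59/65 = 579/65
  2 + 65/579 = 1223/579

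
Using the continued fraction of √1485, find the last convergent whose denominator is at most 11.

√1485 = [38; 1, 1, 6, 1, 1, 76, …] (period length 6).
Convergents:
  p_0/q_0 = 38/1
  p_1/q_1 = 39/1
  p_2/q_2 = 77/2
  p_3/q_3 = 501/13
q_2 = 2 ≤ 11 < 13 = q_3, so the answer is 77/2.

77/2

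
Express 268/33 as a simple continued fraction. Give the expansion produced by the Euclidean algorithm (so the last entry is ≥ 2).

268 = 8*33 + 4
33 = 8*4 + 1
4 = 4*1 + 0  (stop)
So 268/33 = [8; 8, 4].

[8; 8, 4]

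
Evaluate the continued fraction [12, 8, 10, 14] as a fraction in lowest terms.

Using pₖ = aₖpₖ₋₁ + pₖ₋₂ and qₖ = aₖqₖ₋₁ + qₖ₋₂:
  k=0: a=12, p=12, q=1
  k=1: a=8, p=97, q=8
  k=2: a=10, p=982, q=81
  k=3: a=14, p=13845, q=1142

13845/1142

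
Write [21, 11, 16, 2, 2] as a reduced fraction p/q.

Fold from the inside: start with 2/1.
  2 + 1/2 = 5/2
  16 + 2/5 = 82/5
  11 + 5/82 = 907/82
  21 + 82/907 = 19129/907

19129/907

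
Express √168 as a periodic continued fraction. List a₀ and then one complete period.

a₀ = ⌊√168⌋ = 12.
With m₀=0, d₀=1 and mₖ₊₁ = dₖaₖ − mₖ, dₖ₊₁ = (n − mₖ₊₁²)/dₖ, aₖ₊₁ = ⌊(a₀+mₖ₊₁)/dₖ₊₁⌋:
  k=1: m=12, d=24, a=1
  k=2: m=12, d=1, a=24
d=1 and a=2a₀=24 at k=2, so the next step gives (m, d) = (12, 24) again — its k=1 value — and the period has length 2.

[12; 1, 24]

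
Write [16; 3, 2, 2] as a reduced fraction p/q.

Using pₖ = aₖpₖ₋₁ + pₖ₋₂ and qₖ = aₖqₖ₋₁ + qₖ₋₂:
  k=0: a=16, p=16, q=1
  k=1: a=3, p=49, q=3
  k=2: a=2, p=114, q=7
  k=3: a=2, p=277, q=17

277/17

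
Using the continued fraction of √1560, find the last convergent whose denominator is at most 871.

√1560 = [39; 2, 78, …] (period length 2).
Convergents:
  p_0/q_0 = 39/1
  p_1/q_1 = 79/2
  p_2/q_2 = 6201/157
  p_3/q_3 = 12481/316
  p_4/q_4 = 979719/24805
q_3 = 316 ≤ 871 < 24805 = q_4, so the answer is 12481/316.

12481/316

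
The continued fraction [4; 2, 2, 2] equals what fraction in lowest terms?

53/12

Fold from the inside: start with 2/1.
  2 + 1/2 = 5/2
  2 + 2/5 = 12/5
  4 + 5/12 = 53/12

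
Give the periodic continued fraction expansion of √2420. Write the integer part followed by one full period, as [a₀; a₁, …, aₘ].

[49; 5, 5, 1, 18, 1, 5, 5, 98]

a₀ = ⌊√2420⌋ = 49.
With m₀=0, d₀=1 and mₖ₊₁ = dₖaₖ − mₖ, dₖ₊₁ = (n − mₖ₊₁²)/dₖ, aₖ₊₁ = ⌊(a₀+mₖ₊₁)/dₖ₊₁⌋:
  k=1: m=49, d=19, a=5
  k=2: m=46, d=16, a=5
  k=3: m=34, d=79, a=1
  k=4: m=45, d=5, a=18
  k=5: m=45, d=79, a=1
  k=6: m=34, d=16, a=5
  k=7: m=46, d=19, a=5
  k=8: m=49, d=1, a=98
d=1 and a=2a₀=98 at k=8, so the next step gives (m, d) = (49, 19) again — its k=1 value — and the period has length 8.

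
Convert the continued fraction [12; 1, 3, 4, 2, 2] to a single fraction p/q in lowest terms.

1187/93

Using pₖ = aₖpₖ₋₁ + pₖ₋₂ and qₖ = aₖqₖ₋₁ + qₖ₋₂:
  k=0: a=12, p=12, q=1
  k=1: a=1, p=13, q=1
  k=2: a=3, p=51, q=4
  k=3: a=4, p=217, q=17
  k=4: a=2, p=485, q=38
  k=5: a=2, p=1187, q=93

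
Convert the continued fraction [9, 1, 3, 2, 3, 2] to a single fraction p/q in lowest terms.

Fold from the inside: start with 2/1.
  3 + 1/2 = 7/2
  2 + 2/7 = 16/7
  3 + 7/16 = 55/16
  1 + 16/55 = 71/55
  9 + 55/71 = 694/71

694/71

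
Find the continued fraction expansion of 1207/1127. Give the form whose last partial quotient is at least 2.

[1; 14, 11, 2, 3]

1207 = 1×1127 + 80
1127 = 14×80 + 7
80 = 11×7 + 3
7 = 2×3 + 1
3 = 3×1 + 0  (stop)
So 1207/1127 = [1; 14, 11, 2, 3].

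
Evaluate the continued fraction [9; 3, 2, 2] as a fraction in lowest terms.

Using pₖ = aₖpₖ₋₁ + pₖ₋₂ and qₖ = aₖqₖ₋₁ + qₖ₋₂:
  k=0: a=9, p=9, q=1
  k=1: a=3, p=28, q=3
  k=2: a=2, p=65, q=7
  k=3: a=2, p=158, q=17

158/17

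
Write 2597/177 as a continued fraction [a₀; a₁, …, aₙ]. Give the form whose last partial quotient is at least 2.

2597 = 14×177 + 119
177 = 1×119 + 58
119 = 2×58 + 3
58 = 19×3 + 1
3 = 3×1 + 0  (stop)
So 2597/177 = [14; 1, 2, 19, 3].

[14; 1, 2, 19, 3]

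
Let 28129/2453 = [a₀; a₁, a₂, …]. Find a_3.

8

28129 = 11·2453 + 1146   →  a_0 = 11
2453 = 2·1146 + 161   →  a_1 = 2
1146 = 7·161 + 19   →  a_2 = 7
161 = 8·19 + 9   →  a_3 = 8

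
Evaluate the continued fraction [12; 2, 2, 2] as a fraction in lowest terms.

Using pₖ = aₖpₖ₋₁ + pₖ₋₂ and qₖ = aₖqₖ₋₁ + qₖ₋₂:
  k=0: a=12, p=12, q=1
  k=1: a=2, p=25, q=2
  k=2: a=2, p=62, q=5
  k=3: a=2, p=149, q=12

149/12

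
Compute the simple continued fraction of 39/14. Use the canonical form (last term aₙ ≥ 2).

39 = 2·14 + 11
14 = 1·11 + 3
11 = 3·3 + 2
3 = 1·2 + 1
2 = 2·1 + 0  (stop)
So 39/14 = [2; 1, 3, 1, 2].

[2; 1, 3, 1, 2]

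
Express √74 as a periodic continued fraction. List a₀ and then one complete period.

a₀ = ⌊√74⌋ = 8.
With m₀=0, d₀=1 and mₖ₊₁ = dₖaₖ − mₖ, dₖ₊₁ = (n − mₖ₊₁²)/dₖ, aₖ₊₁ = ⌊(a₀+mₖ₊₁)/dₖ₊₁⌋:
  k=1: m=8, d=10, a=1
  k=2: m=2, d=7, a=1
  k=3: m=5, d=7, a=1
  k=4: m=2, d=10, a=1
  k=5: m=8, d=1, a=16
d=1 and a=2a₀=16 at k=5, so the next step gives (m, d) = (8, 10) again — its k=1 value — and the period has length 5.

[8; 1, 1, 1, 1, 16]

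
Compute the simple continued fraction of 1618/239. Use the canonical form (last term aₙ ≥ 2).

1618 = 6×239 + 184
239 = 1×184 + 55
184 = 3×55 + 19
55 = 2×19 + 17
19 = 1×17 + 2
17 = 8×2 + 1
2 = 2×1 + 0  (stop)
So 1618/239 = [6; 1, 3, 2, 1, 8, 2].

[6; 1, 3, 2, 1, 8, 2]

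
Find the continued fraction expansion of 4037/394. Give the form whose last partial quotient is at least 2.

[10; 4, 16, 6]

4037 = 10×394 + 97
394 = 4×97 + 6
97 = 16×6 + 1
6 = 6×1 + 0  (stop)
So 4037/394 = [10; 4, 16, 6].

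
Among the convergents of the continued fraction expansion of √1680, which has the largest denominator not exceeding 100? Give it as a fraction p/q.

3361/82

√1680 = [40; 1, 80, …] (period length 2).
Convergents:
  p_0/q_0 = 40/1
  p_1/q_1 = 41/1
  p_2/q_2 = 3320/81
  p_3/q_3 = 3361/82
  p_4/q_4 = 272200/6641
q_3 = 82 ≤ 100 < 6641 = q_4, so the answer is 3361/82.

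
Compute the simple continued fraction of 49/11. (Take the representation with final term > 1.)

49 = 4*11 + 5
11 = 2*5 + 1
5 = 5*1 + 0  (stop)
So 49/11 = [4; 2, 5].

[4; 2, 5]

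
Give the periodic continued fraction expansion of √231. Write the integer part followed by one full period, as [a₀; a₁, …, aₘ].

a₀ = ⌊√231⌋ = 15.

[15; 5, 30]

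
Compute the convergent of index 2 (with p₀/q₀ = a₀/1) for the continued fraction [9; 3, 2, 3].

65/7

Using pₖ = aₖpₖ₋₁ + pₖ₋₂, qₖ = aₖqₖ₋₁ + qₖ₋₂ (with p₋₁=1, p₋₂=0, q₋₁=0, q₋₂=1):
  k=0: a=9, p=9, q=1
  k=1: a=3, p=28, q=3
  k=2: a=2, p=65, q=7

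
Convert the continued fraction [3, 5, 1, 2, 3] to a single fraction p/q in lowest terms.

181/57

Fold from the inside: start with 3/1.
  2 + 1/3 = 7/3
  1 + 3/7 = 10/7
  5 + 7/10 = 57/10
  3 + 10/57 = 181/57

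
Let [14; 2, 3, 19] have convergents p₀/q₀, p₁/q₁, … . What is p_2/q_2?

101/7

Using pₖ = aₖpₖ₋₁ + pₖ₋₂, qₖ = aₖqₖ₋₁ + qₖ₋₂ (with p₋₁=1, p₋₂=0, q₋₁=0, q₋₂=1):
  k=0: a=14, p=14, q=1
  k=1: a=2, p=29, q=2
  k=2: a=3, p=101, q=7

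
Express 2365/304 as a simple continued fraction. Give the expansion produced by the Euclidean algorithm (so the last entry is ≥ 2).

[7; 1, 3, 1, 1, 6, 5]

2365 = 7*304 + 237
304 = 1*237 + 67
237 = 3*67 + 36
67 = 1*36 + 31
36 = 1*31 + 5
31 = 6*5 + 1
5 = 5*1 + 0  (stop)
So 2365/304 = [7; 1, 3, 1, 1, 6, 5].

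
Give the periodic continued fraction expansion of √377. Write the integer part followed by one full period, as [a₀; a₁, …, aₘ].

[19; 2, 2, 2, 38]

a₀ = ⌊√377⌋ = 19.
With m₀=0, d₀=1 and mₖ₊₁ = dₖaₖ − mₖ, dₖ₊₁ = (n − mₖ₊₁²)/dₖ, aₖ₊₁ = ⌊(a₀+mₖ₊₁)/dₖ₊₁⌋:
  k=1: m=19, d=16, a=2
  k=2: m=13, d=13, a=2
  k=3: m=13, d=16, a=2
  k=4: m=19, d=1, a=38
d=1 and a=2a₀=38 at k=4, so the next step gives (m, d) = (19, 16) again — its k=1 value — and the period has length 4.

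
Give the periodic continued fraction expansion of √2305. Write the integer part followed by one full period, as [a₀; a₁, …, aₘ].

a₀ = ⌊√2305⌋ = 48.
With m₀=0, d₀=1 and mₖ₊₁ = dₖaₖ − mₖ, dₖ₊₁ = (n − mₖ₊₁²)/dₖ, aₖ₊₁ = ⌊(a₀+mₖ₊₁)/dₖ₊₁⌋:
  k=1: m=48, d=1, a=96
d=1 and a=2a₀=96 at k=1, so the next step gives (m, d) = (48, 1) again — its k=1 value — and the period has length 1.

[48; 96]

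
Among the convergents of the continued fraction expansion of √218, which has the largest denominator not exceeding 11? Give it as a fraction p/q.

59/4

√218 = [14; 1, 3, 3, 1, 28, …] (period length 5).
Convergents:
  p_0/q_0 = 14/1
  p_1/q_1 = 15/1
  p_2/q_2 = 59/4
  p_3/q_3 = 192/13
q_2 = 4 ≤ 11 < 13 = q_3, so the answer is 59/4.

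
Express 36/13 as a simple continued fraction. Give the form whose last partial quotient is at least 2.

36 = 2*13 + 10
13 = 1*10 + 3
10 = 3*3 + 1
3 = 3*1 + 0  (stop)
So 36/13 = [2; 1, 3, 3].

[2; 1, 3, 3]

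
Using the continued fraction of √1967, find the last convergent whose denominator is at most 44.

887/20

√1967 = [44; 2, 1, 5, 1, 2, 88, …] (period length 6).
Convergents:
  p_0/q_0 = 44/1
  p_1/q_1 = 89/2
  p_2/q_2 = 133/3
  p_3/q_3 = 754/17
  p_4/q_4 = 887/20
  p_5/q_5 = 2528/57
q_4 = 20 ≤ 44 < 57 = q_5, so the answer is 887/20.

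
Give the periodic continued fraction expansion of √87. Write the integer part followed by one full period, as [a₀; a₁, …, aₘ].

[9; 3, 18]

a₀ = ⌊√87⌋ = 9.
With m₀=0, d₀=1 and mₖ₊₁ = dₖaₖ − mₖ, dₖ₊₁ = (n − mₖ₊₁²)/dₖ, aₖ₊₁ = ⌊(a₀+mₖ₊₁)/dₖ₊₁⌋:
  k=1: m=9, d=6, a=3
  k=2: m=9, d=1, a=18
d=1 and a=2a₀=18 at k=2, so the next step gives (m, d) = (9, 6) again — its k=1 value — and the period has length 2.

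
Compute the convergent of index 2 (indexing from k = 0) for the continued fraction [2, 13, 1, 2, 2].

29/14

Using pₖ = aₖpₖ₋₁ + pₖ₋₂, qₖ = aₖqₖ₋₁ + qₖ₋₂ (with p₋₁=1, p₋₂=0, q₋₁=0, q₋₂=1):
  k=0: a=2, p=2, q=1
  k=1: a=13, p=27, q=13
  k=2: a=1, p=29, q=14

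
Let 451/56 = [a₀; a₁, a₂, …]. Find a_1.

451 = 8·56 + 3   →  a_0 = 8
56 = 18·3 + 2   →  a_1 = 18

18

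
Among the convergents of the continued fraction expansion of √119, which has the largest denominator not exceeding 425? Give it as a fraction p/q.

√119 = [10; 1, 9, 1, 20, …] (period length 4).
Convergents:
  p_0/q_0 = 10/1
  p_1/q_1 = 11/1
  p_2/q_2 = 109/10
  p_3/q_3 = 120/11
  p_4/q_4 = 2509/230
  p_5/q_5 = 2629/241
  p_6/q_6 = 26170/2399
q_5 = 241 ≤ 425 < 2399 = q_6, so the answer is 2629/241.

2629/241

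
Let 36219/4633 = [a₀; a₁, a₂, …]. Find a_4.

36219 = 7·4633 + 3788   →  a_0 = 7
4633 = 1·3788 + 845   →  a_1 = 1
3788 = 4·845 + 408   →  a_2 = 4
845 = 2·408 + 29   →  a_3 = 2
408 = 14·29 + 2   →  a_4 = 14

14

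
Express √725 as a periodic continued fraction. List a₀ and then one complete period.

[26; 1, 12, 2, 12, 1, 52]

a₀ = ⌊√725⌋ = 26.
With m₀=0, d₀=1 and mₖ₊₁ = dₖaₖ − mₖ, dₖ₊₁ = (n − mₖ₊₁²)/dₖ, aₖ₊₁ = ⌊(a₀+mₖ₊₁)/dₖ₊₁⌋:
  k=1: m=26, d=49, a=1
  k=2: m=23, d=4, a=12
  k=3: m=25, d=25, a=2
  k=4: m=25, d=4, a=12
  k=5: m=23, d=49, a=1
  k=6: m=26, d=1, a=52
d=1 and a=2a₀=52 at k=6, so the next step gives (m, d) = (26, 49) again — its k=1 value — and the period has length 6.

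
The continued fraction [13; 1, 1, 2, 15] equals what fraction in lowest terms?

1047/77

Fold from the inside: start with 15/1.
  2 + 1/15 = 31/15
  1 + 15/31 = 46/31
  1 + 31/46 = 77/46
  13 + 46/77 = 1047/77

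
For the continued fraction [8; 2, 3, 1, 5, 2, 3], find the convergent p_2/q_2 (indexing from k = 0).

59/7

Using pₖ = aₖpₖ₋₁ + pₖ₋₂, qₖ = aₖqₖ₋₁ + qₖ₋₂ (with p₋₁=1, p₋₂=0, q₋₁=0, q₋₂=1):
  k=0: a=8, p=8, q=1
  k=1: a=2, p=17, q=2
  k=2: a=3, p=59, q=7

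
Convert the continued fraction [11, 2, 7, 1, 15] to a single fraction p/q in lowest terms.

3097/270

Using pₖ = aₖpₖ₋₁ + pₖ₋₂ and qₖ = aₖqₖ₋₁ + qₖ₋₂:
  k=0: a=11, p=11, q=1
  k=1: a=2, p=23, q=2
  k=2: a=7, p=172, q=15
  k=3: a=1, p=195, q=17
  k=4: a=15, p=3097, q=270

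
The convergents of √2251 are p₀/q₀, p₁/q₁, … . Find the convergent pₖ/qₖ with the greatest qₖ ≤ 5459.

√2251 = [47; 2, 4, 47, 4, 2, 94, …] (period length 6).
Convergents:
  p_0/q_0 = 47/1
  p_1/q_1 = 95/2
  p_2/q_2 = 427/9
  p_3/q_3 = 20164/425
  p_4/q_4 = 81083/1709
  p_5/q_5 = 182330/3843
  p_6/q_6 = 17220103/362951
q_5 = 3843 ≤ 5459 < 362951 = q_6, so the answer is 182330/3843.

182330/3843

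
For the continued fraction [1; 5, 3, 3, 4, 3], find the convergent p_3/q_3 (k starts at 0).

Using pₖ = aₖpₖ₋₁ + pₖ₋₂, qₖ = aₖqₖ₋₁ + qₖ₋₂ (with p₋₁=1, p₋₂=0, q₋₁=0, q₋₂=1):
  k=0: a=1, p=1, q=1
  k=1: a=5, p=6, q=5
  k=2: a=3, p=19, q=16
  k=3: a=3, p=63, q=53

63/53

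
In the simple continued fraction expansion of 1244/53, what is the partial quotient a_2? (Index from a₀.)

8

1244 = 23·53 + 25   →  a_0 = 23
53 = 2·25 + 3   →  a_1 = 2
25 = 8·3 + 1   →  a_2 = 8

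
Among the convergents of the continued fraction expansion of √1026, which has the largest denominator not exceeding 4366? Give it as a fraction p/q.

√1026 = [32; 32, 64, …] (period length 2).
Convergents:
  p_0/q_0 = 32/1
  p_1/q_1 = 1025/32
  p_2/q_2 = 65632/2049
  p_3/q_3 = 2101249/65600
q_2 = 2049 ≤ 4366 < 65600 = q_3, so the answer is 65632/2049.

65632/2049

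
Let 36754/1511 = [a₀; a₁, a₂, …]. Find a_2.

11

36754 = 24·1511 + 490   →  a_0 = 24
1511 = 3·490 + 41   →  a_1 = 3
490 = 11·41 + 39   →  a_2 = 11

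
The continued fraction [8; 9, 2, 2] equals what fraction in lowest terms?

381/47

Using pₖ = aₖpₖ₋₁ + pₖ₋₂ and qₖ = aₖqₖ₋₁ + qₖ₋₂:
  k=0: a=8, p=8, q=1
  k=1: a=9, p=73, q=9
  k=2: a=2, p=154, q=19
  k=3: a=2, p=381, q=47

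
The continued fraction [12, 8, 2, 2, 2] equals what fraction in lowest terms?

1224/101

Fold from the inside: start with 2/1.
  2 + 1/2 = 5/2
  2 + 2/5 = 12/5
  8 + 5/12 = 101/12
  12 + 12/101 = 1224/101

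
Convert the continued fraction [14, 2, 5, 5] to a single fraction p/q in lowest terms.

824/57

Fold from the inside: start with 5/1.
  5 + 1/5 = 26/5
  2 + 5/26 = 57/26
  14 + 26/57 = 824/57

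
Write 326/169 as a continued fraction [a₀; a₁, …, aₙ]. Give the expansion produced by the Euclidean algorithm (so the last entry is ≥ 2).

[1; 1, 13, 12]

326 = 1·169 + 157
169 = 1·157 + 12
157 = 13·12 + 1
12 = 12·1 + 0  (stop)
So 326/169 = [1; 1, 13, 12].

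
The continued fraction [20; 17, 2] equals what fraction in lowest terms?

702/35

Using pₖ = aₖpₖ₋₁ + pₖ₋₂ and qₖ = aₖqₖ₋₁ + qₖ₋₂:
  k=0: a=20, p=20, q=1
  k=1: a=17, p=341, q=17
  k=2: a=2, p=702, q=35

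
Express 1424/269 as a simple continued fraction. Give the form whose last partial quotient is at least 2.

[5; 3, 2, 2, 7, 2]

1424 = 5·269 + 79
269 = 3·79 + 32
79 = 2·32 + 15
32 = 2·15 + 2
15 = 7·2 + 1
2 = 2·1 + 0  (stop)
So 1424/269 = [5; 3, 2, 2, 7, 2].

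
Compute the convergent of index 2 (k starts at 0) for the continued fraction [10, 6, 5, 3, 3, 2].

315/31

Using pₖ = aₖpₖ₋₁ + pₖ₋₂, qₖ = aₖqₖ₋₁ + qₖ₋₂ (with p₋₁=1, p₋₂=0, q₋₁=0, q₋₂=1):
  k=0: a=10, p=10, q=1
  k=1: a=6, p=61, q=6
  k=2: a=5, p=315, q=31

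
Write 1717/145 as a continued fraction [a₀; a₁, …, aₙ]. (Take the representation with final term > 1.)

1717 = 11×145 + 122
145 = 1×122 + 23
122 = 5×23 + 7
23 = 3×7 + 2
7 = 3×2 + 1
2 = 2×1 + 0  (stop)
So 1717/145 = [11; 1, 5, 3, 3, 2].

[11; 1, 5, 3, 3, 2]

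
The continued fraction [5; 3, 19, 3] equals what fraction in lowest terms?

Using pₖ = aₖpₖ₋₁ + pₖ₋₂ and qₖ = aₖqₖ₋₁ + qₖ₋₂:
  k=0: a=5, p=5, q=1
  k=1: a=3, p=16, q=3
  k=2: a=19, p=309, q=58
  k=3: a=3, p=943, q=177

943/177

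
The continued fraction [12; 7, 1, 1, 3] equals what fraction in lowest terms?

Fold from the inside: start with 3/1.
  1 + 1/3 = 4/3
  1 + 3/4 = 7/4
  7 + 4/7 = 53/7
  12 + 7/53 = 643/53

643/53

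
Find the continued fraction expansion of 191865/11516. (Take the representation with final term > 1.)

191865 = 16×11516 + 7609
11516 = 1×7609 + 3907
7609 = 1×3907 + 3702
3907 = 1×3702 + 205
3702 = 18×205 + 12
205 = 17×12 + 1
12 = 12×1 + 0  (stop)
So 191865/11516 = [16; 1, 1, 1, 18, 17, 12].

[16; 1, 1, 1, 18, 17, 12]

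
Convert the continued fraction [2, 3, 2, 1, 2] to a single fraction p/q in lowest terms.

62/27

Fold from the inside: start with 2/1.
  1 + 1/2 = 3/2
  2 + 2/3 = 8/3
  3 + 3/8 = 27/8
  2 + 8/27 = 62/27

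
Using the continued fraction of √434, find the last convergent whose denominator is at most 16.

√434 = [20; 1, 4, 1, 40, …] (period length 4).
Convergents:
  p_0/q_0 = 20/1
  p_1/q_1 = 21/1
  p_2/q_2 = 104/5
  p_3/q_3 = 125/6
  p_4/q_4 = 5104/245
q_3 = 6 ≤ 16 < 245 = q_4, so the answer is 125/6.

125/6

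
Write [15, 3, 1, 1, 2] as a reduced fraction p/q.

Using pₖ = aₖpₖ₋₁ + pₖ₋₂ and qₖ = aₖqₖ₋₁ + qₖ₋₂:
  k=0: a=15, p=15, q=1
  k=1: a=3, p=46, q=3
  k=2: a=1, p=61, q=4
  k=3: a=1, p=107, q=7
  k=4: a=2, p=275, q=18

275/18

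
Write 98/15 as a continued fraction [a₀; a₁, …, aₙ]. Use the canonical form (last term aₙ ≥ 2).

98 = 6×15 + 8
15 = 1×8 + 7
8 = 1×7 + 1
7 = 7×1 + 0  (stop)
So 98/15 = [6; 1, 1, 7].

[6; 1, 1, 7]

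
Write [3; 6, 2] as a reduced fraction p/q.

Fold from the inside: start with 2/1.
  6 + 1/2 = 13/2
  3 + 2/13 = 41/13

41/13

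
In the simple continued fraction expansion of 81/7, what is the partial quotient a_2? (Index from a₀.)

81 = 11·7 + 4   →  a_0 = 11
7 = 1·4 + 3   →  a_1 = 1
4 = 1·3 + 1   →  a_2 = 1

1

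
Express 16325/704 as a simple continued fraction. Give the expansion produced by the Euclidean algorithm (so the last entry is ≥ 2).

16325 = 23*704 + 133
704 = 5*133 + 39
133 = 3*39 + 16
39 = 2*16 + 7
16 = 2*7 + 2
7 = 3*2 + 1
2 = 2*1 + 0  (stop)
So 16325/704 = [23; 5, 3, 2, 2, 3, 2].

[23; 5, 3, 2, 2, 3, 2]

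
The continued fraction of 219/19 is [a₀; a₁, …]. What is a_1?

219 = 11·19 + 10   →  a_0 = 11
19 = 1·10 + 9   →  a_1 = 1

1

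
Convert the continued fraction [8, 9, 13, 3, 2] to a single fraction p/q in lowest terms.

Using pₖ = aₖpₖ₋₁ + pₖ₋₂ and qₖ = aₖqₖ₋₁ + qₖ₋₂:
  k=0: a=8, p=8, q=1
  k=1: a=9, p=73, q=9
  k=2: a=13, p=957, q=118
  k=3: a=3, p=2944, q=363
  k=4: a=2, p=6845, q=844

6845/844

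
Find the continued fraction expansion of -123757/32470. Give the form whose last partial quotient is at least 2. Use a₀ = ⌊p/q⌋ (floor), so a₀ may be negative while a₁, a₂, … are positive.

[-4; 5, 3, 3, 3, 12, 15]

-123757 = -4·32470 + 6123
32470 = 5·6123 + 1855
6123 = 3·1855 + 558
1855 = 3·558 + 181
558 = 3·181 + 15
181 = 12·15 + 1
15 = 15·1 + 0  (stop)
So -123757/32470 = [-4; 5, 3, 3, 3, 12, 15].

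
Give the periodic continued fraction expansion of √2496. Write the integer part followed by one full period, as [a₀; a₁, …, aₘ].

a₀ = ⌊√2496⌋ = 49.
With m₀=0, d₀=1 and mₖ₊₁ = dₖaₖ − mₖ, dₖ₊₁ = (n − mₖ₊₁²)/dₖ, aₖ₊₁ = ⌊(a₀+mₖ₊₁)/dₖ₊₁⌋:
  k=1: m=49, d=95, a=1
  k=2: m=46, d=4, a=23
  k=3: m=46, d=95, a=1
  k=4: m=49, d=1, a=98
d=1 and a=2a₀=98 at k=4, so the next step gives (m, d) = (49, 95) again — its k=1 value — and the period has length 4.

[49; 1, 23, 1, 98]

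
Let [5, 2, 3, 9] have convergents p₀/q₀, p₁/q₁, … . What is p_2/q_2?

38/7

Using pₖ = aₖpₖ₋₁ + pₖ₋₂, qₖ = aₖqₖ₋₁ + qₖ₋₂ (with p₋₁=1, p₋₂=0, q₋₁=0, q₋₂=1):
  k=0: a=5, p=5, q=1
  k=1: a=2, p=11, q=2
  k=2: a=3, p=38, q=7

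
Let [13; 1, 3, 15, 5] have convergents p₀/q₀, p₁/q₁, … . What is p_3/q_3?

839/61

Using pₖ = aₖpₖ₋₁ + pₖ₋₂, qₖ = aₖqₖ₋₁ + qₖ₋₂ (with p₋₁=1, p₋₂=0, q₋₁=0, q₋₂=1):
  k=0: a=13, p=13, q=1
  k=1: a=1, p=14, q=1
  k=2: a=3, p=55, q=4
  k=3: a=15, p=839, q=61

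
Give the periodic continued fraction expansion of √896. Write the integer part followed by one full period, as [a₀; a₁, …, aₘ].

[29; 1, 13, 1, 58]

a₀ = ⌊√896⌋ = 29.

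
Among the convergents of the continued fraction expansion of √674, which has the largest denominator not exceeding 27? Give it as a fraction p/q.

√674 = [25; 1, 24, 1, 50, …] (period length 4).
Convergents:
  p_0/q_0 = 25/1
  p_1/q_1 = 26/1
  p_2/q_2 = 649/25
  p_3/q_3 = 675/26
  p_4/q_4 = 34399/1325
q_3 = 26 ≤ 27 < 1325 = q_4, so the answer is 675/26.

675/26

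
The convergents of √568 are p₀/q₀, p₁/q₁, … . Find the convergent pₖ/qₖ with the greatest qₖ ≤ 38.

143/6

√568 = [23; 1, 4, 1, 46, …] (period length 4).
Convergents:
  p_0/q_0 = 23/1
  p_1/q_1 = 24/1
  p_2/q_2 = 119/5
  p_3/q_3 = 143/6
  p_4/q_4 = 6697/281
q_3 = 6 ≤ 38 < 281 = q_4, so the answer is 143/6.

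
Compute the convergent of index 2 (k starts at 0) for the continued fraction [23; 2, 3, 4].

164/7

Using pₖ = aₖpₖ₋₁ + pₖ₋₂, qₖ = aₖqₖ₋₁ + qₖ₋₂ (with p₋₁=1, p₋₂=0, q₋₁=0, q₋₂=1):
  k=0: a=23, p=23, q=1
  k=1: a=2, p=47, q=2
  k=2: a=3, p=164, q=7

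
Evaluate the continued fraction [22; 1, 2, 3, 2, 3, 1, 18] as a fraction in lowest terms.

43463/1915

Fold from the inside: start with 18/1.
  1 + 1/18 = 19/18
  3 + 18/19 = 75/19
  2 + 19/75 = 169/75
  3 + 75/169 = 582/169
  2 + 169/582 = 1333/582
  1 + 582/1333 = 1915/1333
  22 + 1333/1915 = 43463/1915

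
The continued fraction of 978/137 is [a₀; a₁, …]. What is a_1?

7

978 = 7·137 + 19   →  a_0 = 7
137 = 7·19 + 4   →  a_1 = 7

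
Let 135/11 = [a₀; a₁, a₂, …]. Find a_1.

3

135 = 12·11 + 3   →  a_0 = 12
11 = 3·3 + 2   →  a_1 = 3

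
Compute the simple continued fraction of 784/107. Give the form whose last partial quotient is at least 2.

784 = 7×107 + 35
107 = 3×35 + 2
35 = 17×2 + 1
2 = 2×1 + 0  (stop)
So 784/107 = [7; 3, 17, 2].

[7; 3, 17, 2]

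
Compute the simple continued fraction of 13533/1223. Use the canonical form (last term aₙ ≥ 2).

13533 = 11·1223 + 80
1223 = 15·80 + 23
80 = 3·23 + 11
23 = 2·11 + 1
11 = 11·1 + 0  (stop)
So 13533/1223 = [11; 15, 3, 2, 11].

[11; 15, 3, 2, 11]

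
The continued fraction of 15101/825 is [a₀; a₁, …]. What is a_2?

3

15101 = 18·825 + 251   →  a_0 = 18
825 = 3·251 + 72   →  a_1 = 3
251 = 3·72 + 35   →  a_2 = 3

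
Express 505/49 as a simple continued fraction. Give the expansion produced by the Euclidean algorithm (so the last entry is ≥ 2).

[10; 3, 3, 1, 3]

505 = 10*49 + 15
49 = 3*15 + 4
15 = 3*4 + 3
4 = 1*3 + 1
3 = 3*1 + 0  (stop)
So 505/49 = [10; 3, 3, 1, 3].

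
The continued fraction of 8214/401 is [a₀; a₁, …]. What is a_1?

2

8214 = 20·401 + 194   →  a_0 = 20
401 = 2·194 + 13   →  a_1 = 2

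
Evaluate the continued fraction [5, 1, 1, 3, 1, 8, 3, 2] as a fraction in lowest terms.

Fold from the inside: start with 2/1.
  3 + 1/2 = 7/2
  8 + 2/7 = 58/7
  1 + 7/58 = 65/58
  3 + 58/65 = 253/65
  1 + 65/253 = 318/253
  1 + 253/318 = 571/318
  5 + 318/571 = 3173/571

3173/571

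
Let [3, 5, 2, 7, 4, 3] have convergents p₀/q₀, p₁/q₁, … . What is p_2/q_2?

35/11

Using pₖ = aₖpₖ₋₁ + pₖ₋₂, qₖ = aₖqₖ₋₁ + qₖ₋₂ (with p₋₁=1, p₋₂=0, q₋₁=0, q₋₂=1):
  k=0: a=3, p=3, q=1
  k=1: a=5, p=16, q=5
  k=2: a=2, p=35, q=11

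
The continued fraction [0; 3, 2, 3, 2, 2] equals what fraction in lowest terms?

39/134

Fold from the inside: start with 2/1.
  2 + 1/2 = 5/2
  3 + 2/5 = 17/5
  2 + 5/17 = 39/17
  3 + 17/39 = 134/39
  0 + 39/134 = 39/134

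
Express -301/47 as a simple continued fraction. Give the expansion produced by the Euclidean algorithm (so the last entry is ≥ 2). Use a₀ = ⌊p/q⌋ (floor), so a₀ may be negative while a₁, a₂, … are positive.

[-7; 1, 1, 2, 9]

-301 = -7·47 + 28
47 = 1·28 + 19
28 = 1·19 + 9
19 = 2·9 + 1
9 = 9·1 + 0  (stop)
So -301/47 = [-7; 1, 1, 2, 9].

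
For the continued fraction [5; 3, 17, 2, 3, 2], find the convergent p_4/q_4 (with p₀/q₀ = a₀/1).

Using pₖ = aₖpₖ₋₁ + pₖ₋₂, qₖ = aₖqₖ₋₁ + qₖ₋₂ (with p₋₁=1, p₋₂=0, q₋₁=0, q₋₂=1):
  k=0: a=5, p=5, q=1
  k=1: a=3, p=16, q=3
  k=2: a=17, p=277, q=52
  k=3: a=2, p=570, q=107
  k=4: a=3, p=1987, q=373

1987/373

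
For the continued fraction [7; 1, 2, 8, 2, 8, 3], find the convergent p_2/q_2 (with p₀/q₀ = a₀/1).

Using pₖ = aₖpₖ₋₁ + pₖ₋₂, qₖ = aₖqₖ₋₁ + qₖ₋₂ (with p₋₁=1, p₋₂=0, q₋₁=0, q₋₂=1):
  k=0: a=7, p=7, q=1
  k=1: a=1, p=8, q=1
  k=2: a=2, p=23, q=3

23/3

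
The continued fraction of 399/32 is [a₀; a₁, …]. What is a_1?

399 = 12·32 + 15   →  a_0 = 12
32 = 2·15 + 2   →  a_1 = 2

2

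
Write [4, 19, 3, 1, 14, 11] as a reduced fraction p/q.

Using pₖ = aₖpₖ₋₁ + pₖ₋₂ and qₖ = aₖqₖ₋₁ + qₖ₋₂:
  k=0: a=4, p=4, q=1
  k=1: a=19, p=77, q=19
  k=2: a=3, p=235, q=58
  k=3: a=1, p=312, q=77
  k=4: a=14, p=4603, q=1136
  k=5: a=11, p=50945, q=12573

50945/12573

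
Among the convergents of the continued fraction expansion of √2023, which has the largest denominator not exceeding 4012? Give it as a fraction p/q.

√2023 = [44; 1, 43, 1, 88, …] (period length 4).
Convergents:
  p_0/q_0 = 44/1
  p_1/q_1 = 45/1
  p_2/q_2 = 1979/44
  p_3/q_3 = 2024/45
  p_4/q_4 = 180091/4004
  p_5/q_5 = 182115/4049
q_4 = 4004 ≤ 4012 < 4049 = q_5, so the answer is 180091/4004.

180091/4004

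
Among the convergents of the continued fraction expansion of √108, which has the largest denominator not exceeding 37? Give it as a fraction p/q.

291/28

√108 = [10; 2, 1, 1, 4, 1, 1, 2, 20, …] (period length 8).
Convergents:
  p_0/q_0 = 10/1
  p_1/q_1 = 21/2
  p_2/q_2 = 31/3
  p_3/q_3 = 52/5
  p_4/q_4 = 239/23
  p_5/q_5 = 291/28
  p_6/q_6 = 530/51
q_5 = 28 ≤ 37 < 51 = q_6, so the answer is 291/28.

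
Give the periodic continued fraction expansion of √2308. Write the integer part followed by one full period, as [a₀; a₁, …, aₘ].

a₀ = ⌊√2308⌋ = 48.

[48; 24, 96]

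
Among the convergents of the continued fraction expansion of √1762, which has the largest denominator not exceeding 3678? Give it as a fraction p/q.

√1762 = [41; 1, 40, 1, 82, …] (period length 4).
Convergents:
  p_0/q_0 = 41/1
  p_1/q_1 = 42/1
  p_2/q_2 = 1721/41
  p_3/q_3 = 1763/42
  p_4/q_4 = 146287/3485
  p_5/q_5 = 148050/3527
  p_6/q_6 = 6068287/144565
q_5 = 3527 ≤ 3678 < 144565 = q_6, so the answer is 148050/3527.

148050/3527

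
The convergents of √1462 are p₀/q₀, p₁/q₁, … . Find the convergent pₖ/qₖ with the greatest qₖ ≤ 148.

√1462 = [38; 4, 4, 4, 76, …] (period length 4).
Convergents:
  p_0/q_0 = 38/1
  p_1/q_1 = 153/4
  p_2/q_2 = 650/17
  p_3/q_3 = 2753/72
  p_4/q_4 = 209878/5489
q_3 = 72 ≤ 148 < 5489 = q_4, so the answer is 2753/72.

2753/72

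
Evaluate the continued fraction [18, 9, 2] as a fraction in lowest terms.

Fold from the inside: start with 2/1.
  9 + 1/2 = 19/2
  18 + 2/19 = 344/19

344/19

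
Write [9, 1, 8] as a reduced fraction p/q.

89/9

Using pₖ = aₖpₖ₋₁ + pₖ₋₂ and qₖ = aₖqₖ₋₁ + qₖ₋₂:
  k=0: a=9, p=9, q=1
  k=1: a=1, p=10, q=1
  k=2: a=8, p=89, q=9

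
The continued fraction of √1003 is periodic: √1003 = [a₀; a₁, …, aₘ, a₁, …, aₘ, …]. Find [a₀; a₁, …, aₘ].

a₀ = ⌊√1003⌋ = 31.

[31; 1, 2, 31, 2, 1, 62]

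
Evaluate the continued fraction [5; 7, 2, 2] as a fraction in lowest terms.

Using pₖ = aₖpₖ₋₁ + pₖ₋₂ and qₖ = aₖqₖ₋₁ + qₖ₋₂:
  k=0: a=5, p=5, q=1
  k=1: a=7, p=36, q=7
  k=2: a=2, p=77, q=15
  k=3: a=2, p=190, q=37

190/37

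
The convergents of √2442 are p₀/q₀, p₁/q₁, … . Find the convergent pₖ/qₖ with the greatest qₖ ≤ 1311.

√2442 = [49; 2, 2, 2, 98, …] (period length 4).
Convergents:
  p_0/q_0 = 49/1
  p_1/q_1 = 99/2
  p_2/q_2 = 247/5
  p_3/q_3 = 593/12
  p_4/q_4 = 58361/1181
  p_5/q_5 = 117315/2374
q_4 = 1181 ≤ 1311 < 2374 = q_5, so the answer is 58361/1181.

58361/1181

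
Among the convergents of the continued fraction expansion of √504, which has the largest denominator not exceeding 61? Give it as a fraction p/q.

√504 = [22; 2, 4, 2, 44, …] (period length 4).
Convergents:
  p_0/q_0 = 22/1
  p_1/q_1 = 45/2
  p_2/q_2 = 202/9
  p_3/q_3 = 449/20
  p_4/q_4 = 19958/889
q_3 = 20 ≤ 61 < 889 = q_4, so the answer is 449/20.

449/20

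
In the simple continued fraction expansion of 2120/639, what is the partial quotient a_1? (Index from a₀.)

3

2120 = 3·639 + 203   →  a_0 = 3
639 = 3·203 + 30   →  a_1 = 3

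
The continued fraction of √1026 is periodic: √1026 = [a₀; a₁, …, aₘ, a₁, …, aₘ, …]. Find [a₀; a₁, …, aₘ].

a₀ = ⌊√1026⌋ = 32.
With m₀=0, d₀=1 and mₖ₊₁ = dₖaₖ − mₖ, dₖ₊₁ = (n − mₖ₊₁²)/dₖ, aₖ₊₁ = ⌊(a₀+mₖ₊₁)/dₖ₊₁⌋:
  k=1: m=32, d=2, a=32
  k=2: m=32, d=1, a=64
d=1 and a=2a₀=64 at k=2, so the next step gives (m, d) = (32, 2) again — its k=1 value — and the period has length 2.

[32; 32, 64]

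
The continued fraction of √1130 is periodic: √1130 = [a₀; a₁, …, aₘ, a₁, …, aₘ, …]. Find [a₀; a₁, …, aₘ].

[33; 1, 1, 1, 1, 1, 1, 66]

a₀ = ⌊√1130⌋ = 33.
With m₀=0, d₀=1 and mₖ₊₁ = dₖaₖ − mₖ, dₖ₊₁ = (n − mₖ₊₁²)/dₖ, aₖ₊₁ = ⌊(a₀+mₖ₊₁)/dₖ₊₁⌋:
  k=1: m=33, d=41, a=1
  k=2: m=8, d=26, a=1
  k=3: m=18, d=31, a=1
  k=4: m=13, d=31, a=1
  k=5: m=18, d=26, a=1
  k=6: m=8, d=41, a=1
  k=7: m=33, d=1, a=66
d=1 and a=2a₀=66 at k=7, so the next step gives (m, d) = (33, 41) again — its k=1 value — and the period has length 7.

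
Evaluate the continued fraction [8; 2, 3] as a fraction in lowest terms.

Fold from the inside: start with 3/1.
  2 + 1/3 = 7/3
  8 + 3/7 = 59/7

59/7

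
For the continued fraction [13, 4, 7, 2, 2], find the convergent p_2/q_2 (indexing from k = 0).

Using pₖ = aₖpₖ₋₁ + pₖ₋₂, qₖ = aₖqₖ₋₁ + qₖ₋₂ (with p₋₁=1, p₋₂=0, q₋₁=0, q₋₂=1):
  k=0: a=13, p=13, q=1
  k=1: a=4, p=53, q=4
  k=2: a=7, p=384, q=29

384/29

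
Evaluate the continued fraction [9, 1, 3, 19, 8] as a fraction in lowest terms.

6047/620

Fold from the inside: start with 8/1.
  19 + 1/8 = 153/8
  3 + 8/153 = 467/153
  1 + 153/467 = 620/467
  9 + 467/620 = 6047/620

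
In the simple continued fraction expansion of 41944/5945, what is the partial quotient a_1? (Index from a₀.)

41944 = 7·5945 + 329   →  a_0 = 7
5945 = 18·329 + 23   →  a_1 = 18

18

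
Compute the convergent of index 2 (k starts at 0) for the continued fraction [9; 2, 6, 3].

123/13

Using pₖ = aₖpₖ₋₁ + pₖ₋₂, qₖ = aₖqₖ₋₁ + qₖ₋₂ (with p₋₁=1, p₋₂=0, q₋₁=0, q₋₂=1):
  k=0: a=9, p=9, q=1
  k=1: a=2, p=19, q=2
  k=2: a=6, p=123, q=13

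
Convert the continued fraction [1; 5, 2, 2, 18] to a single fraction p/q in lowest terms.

589/497

Fold from the inside: start with 18/1.
  2 + 1/18 = 37/18
  2 + 18/37 = 92/37
  5 + 37/92 = 497/92
  1 + 92/497 = 589/497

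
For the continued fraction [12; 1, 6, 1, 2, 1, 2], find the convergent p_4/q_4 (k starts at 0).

Using pₖ = aₖpₖ₋₁ + pₖ₋₂, qₖ = aₖqₖ₋₁ + qₖ₋₂ (with p₋₁=1, p₋₂=0, q₋₁=0, q₋₂=1):
  k=0: a=12, p=12, q=1
  k=1: a=1, p=13, q=1
  k=2: a=6, p=90, q=7
  k=3: a=1, p=103, q=8
  k=4: a=2, p=296, q=23

296/23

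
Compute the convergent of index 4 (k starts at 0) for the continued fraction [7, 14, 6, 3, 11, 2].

21523/3044

Using pₖ = aₖpₖ₋₁ + pₖ₋₂, qₖ = aₖqₖ₋₁ + qₖ₋₂ (with p₋₁=1, p₋₂=0, q₋₁=0, q₋₂=1):
  k=0: a=7, p=7, q=1
  k=1: a=14, p=99, q=14
  k=2: a=6, p=601, q=85
  k=3: a=3, p=1902, q=269
  k=4: a=11, p=21523, q=3044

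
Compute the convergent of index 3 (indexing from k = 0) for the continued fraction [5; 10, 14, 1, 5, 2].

770/151

Using pₖ = aₖpₖ₋₁ + pₖ₋₂, qₖ = aₖqₖ₋₁ + qₖ₋₂ (with p₋₁=1, p₋₂=0, q₋₁=0, q₋₂=1):
  k=0: a=5, p=5, q=1
  k=1: a=10, p=51, q=10
  k=2: a=14, p=719, q=141
  k=3: a=1, p=770, q=151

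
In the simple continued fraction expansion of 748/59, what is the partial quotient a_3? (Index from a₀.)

9

748 = 12·59 + 40   →  a_0 = 12
59 = 1·40 + 19   →  a_1 = 1
40 = 2·19 + 2   →  a_2 = 2
19 = 9·2 + 1   →  a_3 = 9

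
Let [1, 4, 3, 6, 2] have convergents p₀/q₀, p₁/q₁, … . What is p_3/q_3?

Using pₖ = aₖpₖ₋₁ + pₖ₋₂, qₖ = aₖqₖ₋₁ + qₖ₋₂ (with p₋₁=1, p₋₂=0, q₋₁=0, q₋₂=1):
  k=0: a=1, p=1, q=1
  k=1: a=4, p=5, q=4
  k=2: a=3, p=16, q=13
  k=3: a=6, p=101, q=82

101/82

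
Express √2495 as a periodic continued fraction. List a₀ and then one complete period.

a₀ = ⌊√2495⌋ = 49.
With m₀=0, d₀=1 and mₖ₊₁ = dₖaₖ − mₖ, dₖ₊₁ = (n − mₖ₊₁²)/dₖ, aₖ₊₁ = ⌊(a₀+mₖ₊₁)/dₖ₊₁⌋:
  k=1: m=49, d=94, a=1
  k=2: m=45, d=5, a=18
  k=3: m=45, d=94, a=1
  k=4: m=49, d=1, a=98
d=1 and a=2a₀=98 at k=4, so the next step gives (m, d) = (49, 94) again — its k=1 value — and the period has length 4.

[49; 1, 18, 1, 98]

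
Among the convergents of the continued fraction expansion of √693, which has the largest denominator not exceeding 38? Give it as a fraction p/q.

√693 = [26; 3, 12, 1, 4, 1, 12, 3, 52, …] (period length 8).
Convergents:
  p_0/q_0 = 26/1
  p_1/q_1 = 79/3
  p_2/q_2 = 974/37
  p_3/q_3 = 1053/40
q_2 = 37 ≤ 38 < 40 = q_3, so the answer is 974/37.

974/37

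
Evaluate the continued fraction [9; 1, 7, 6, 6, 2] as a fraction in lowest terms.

6450/653

Fold from the inside: start with 2/1.
  6 + 1/2 = 13/2
  6 + 2/13 = 80/13
  7 + 13/80 = 573/80
  1 + 80/573 = 653/573
  9 + 573/653 = 6450/653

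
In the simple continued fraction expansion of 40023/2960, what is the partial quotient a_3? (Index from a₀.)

40023 = 13·2960 + 1543   →  a_0 = 13
2960 = 1·1543 + 1417   →  a_1 = 1
1543 = 1·1417 + 126   →  a_2 = 1
1417 = 11·126 + 31   →  a_3 = 11

11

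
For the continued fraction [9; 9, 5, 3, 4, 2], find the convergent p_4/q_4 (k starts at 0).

5775/634

Using pₖ = aₖpₖ₋₁ + pₖ₋₂, qₖ = aₖqₖ₋₁ + qₖ₋₂ (with p₋₁=1, p₋₂=0, q₋₁=0, q₋₂=1):
  k=0: a=9, p=9, q=1
  k=1: a=9, p=82, q=9
  k=2: a=5, p=419, q=46
  k=3: a=3, p=1339, q=147
  k=4: a=4, p=5775, q=634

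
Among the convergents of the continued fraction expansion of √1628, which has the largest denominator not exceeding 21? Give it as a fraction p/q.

√1628 = [40; 2, 1, 6, 1, 2, 80, …] (period length 6).
Convergents:
  p_0/q_0 = 40/1
  p_1/q_1 = 81/2
  p_2/q_2 = 121/3
  p_3/q_3 = 807/20
  p_4/q_4 = 928/23
q_3 = 20 ≤ 21 < 23 = q_4, so the answer is 807/20.

807/20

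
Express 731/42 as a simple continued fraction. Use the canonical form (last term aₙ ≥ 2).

[17; 2, 2, 8]

731 = 17×42 + 17
42 = 2×17 + 8
17 = 2×8 + 1
8 = 8×1 + 0  (stop)
So 731/42 = [17; 2, 2, 8].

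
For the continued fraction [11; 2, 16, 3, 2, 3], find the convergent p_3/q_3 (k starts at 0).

1160/101

Using pₖ = aₖpₖ₋₁ + pₖ₋₂, qₖ = aₖqₖ₋₁ + qₖ₋₂ (with p₋₁=1, p₋₂=0, q₋₁=0, q₋₂=1):
  k=0: a=11, p=11, q=1
  k=1: a=2, p=23, q=2
  k=2: a=16, p=379, q=33
  k=3: a=3, p=1160, q=101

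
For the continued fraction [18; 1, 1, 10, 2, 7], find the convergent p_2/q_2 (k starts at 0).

37/2

Using pₖ = aₖpₖ₋₁ + pₖ₋₂, qₖ = aₖqₖ₋₁ + qₖ₋₂ (with p₋₁=1, p₋₂=0, q₋₁=0, q₋₂=1):
  k=0: a=18, p=18, q=1
  k=1: a=1, p=19, q=1
  k=2: a=1, p=37, q=2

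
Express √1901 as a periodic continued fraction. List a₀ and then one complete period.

[43; 1, 1, 1, 1, 86]

a₀ = ⌊√1901⌋ = 43.
With m₀=0, d₀=1 and mₖ₊₁ = dₖaₖ − mₖ, dₖ₊₁ = (n − mₖ₊₁²)/dₖ, aₖ₊₁ = ⌊(a₀+mₖ₊₁)/dₖ₊₁⌋:
  k=1: m=43, d=52, a=1
  k=2: m=9, d=35, a=1
  k=3: m=26, d=35, a=1
  k=4: m=9, d=52, a=1
  k=5: m=43, d=1, a=86
d=1 and a=2a₀=86 at k=5, so the next step gives (m, d) = (43, 52) again — its k=1 value — and the period has length 5.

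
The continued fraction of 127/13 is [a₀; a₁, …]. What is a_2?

127 = 9·13 + 10   →  a_0 = 9
13 = 1·10 + 3   →  a_1 = 1
10 = 3·3 + 1   →  a_2 = 3

3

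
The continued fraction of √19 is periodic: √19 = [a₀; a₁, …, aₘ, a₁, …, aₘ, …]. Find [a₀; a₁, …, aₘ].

a₀ = ⌊√19⌋ = 4.
With m₀=0, d₀=1 and mₖ₊₁ = dₖaₖ − mₖ, dₖ₊₁ = (n − mₖ₊₁²)/dₖ, aₖ₊₁ = ⌊(a₀+mₖ₊₁)/dₖ₊₁⌋:
  k=1: m=4, d=3, a=2
  k=2: m=2, d=5, a=1
  k=3: m=3, d=2, a=3
  k=4: m=3, d=5, a=1
  k=5: m=2, d=3, a=2
  k=6: m=4, d=1, a=8
d=1 and a=2a₀=8 at k=6, so the next step gives (m, d) = (4, 3) again — its k=1 value — and the period has length 6.

[4; 2, 1, 3, 1, 2, 8]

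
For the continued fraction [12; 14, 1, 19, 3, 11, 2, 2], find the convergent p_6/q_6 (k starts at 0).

260331/21574

Using pₖ = aₖpₖ₋₁ + pₖ₋₂, qₖ = aₖqₖ₋₁ + qₖ₋₂ (with p₋₁=1, p₋₂=0, q₋₁=0, q₋₂=1):
  k=0: a=12, p=12, q=1
  k=1: a=14, p=169, q=14
  k=2: a=1, p=181, q=15
  k=3: a=19, p=3608, q=299
  k=4: a=3, p=11005, q=912
  k=5: a=11, p=124663, q=10331
  k=6: a=2, p=260331, q=21574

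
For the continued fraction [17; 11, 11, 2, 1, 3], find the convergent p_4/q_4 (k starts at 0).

6443/377

Using pₖ = aₖpₖ₋₁ + pₖ₋₂, qₖ = aₖqₖ₋₁ + qₖ₋₂ (with p₋₁=1, p₋₂=0, q₋₁=0, q₋₂=1):
  k=0: a=17, p=17, q=1
  k=1: a=11, p=188, q=11
  k=2: a=11, p=2085, q=122
  k=3: a=2, p=4358, q=255
  k=4: a=1, p=6443, q=377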